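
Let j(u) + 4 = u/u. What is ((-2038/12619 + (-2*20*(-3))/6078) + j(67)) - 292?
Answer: -3772810979/12783047 ≈ -295.14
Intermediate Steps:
j(u) = -3 (j(u) = -4 + u/u = -4 + 1 = -3)
((-2038/12619 + (-2*20*(-3))/6078) + j(67)) - 292 = ((-2038/12619 + (-2*20*(-3))/6078) - 3) - 292 = ((-2038*1/12619 - 40*(-3)*(1/6078)) - 3) - 292 = ((-2038/12619 + 120*(1/6078)) - 3) - 292 = ((-2038/12619 + 20/1013) - 3) - 292 = (-1812114/12783047 - 3) - 292 = -40161255/12783047 - 292 = -3772810979/12783047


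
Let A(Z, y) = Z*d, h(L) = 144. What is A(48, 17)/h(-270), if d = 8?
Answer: 8/3 ≈ 2.6667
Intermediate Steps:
A(Z, y) = 8*Z (A(Z, y) = Z*8 = 8*Z)
A(48, 17)/h(-270) = (8*48)/144 = 384*(1/144) = 8/3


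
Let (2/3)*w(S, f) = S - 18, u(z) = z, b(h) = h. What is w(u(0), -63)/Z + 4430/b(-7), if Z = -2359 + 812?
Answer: -979003/1547 ≈ -632.84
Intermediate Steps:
Z = -1547
w(S, f) = -27 + 3*S/2 (w(S, f) = 3*(S - 18)/2 = 3*(-18 + S)/2 = -27 + 3*S/2)
w(u(0), -63)/Z + 4430/b(-7) = (-27 + (3/2)*0)/(-1547) + 4430/(-7) = (-27 + 0)*(-1/1547) + 4430*(-⅐) = -27*(-1/1547) - 4430/7 = 27/1547 - 4430/7 = -979003/1547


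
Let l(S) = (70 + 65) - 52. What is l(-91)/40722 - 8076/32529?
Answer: -108723655/441548646 ≈ -0.24623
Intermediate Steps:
l(S) = 83 (l(S) = 135 - 52 = 83)
l(-91)/40722 - 8076/32529 = 83/40722 - 8076/32529 = 83*(1/40722) - 8076*1/32529 = 83/40722 - 2692/10843 = -108723655/441548646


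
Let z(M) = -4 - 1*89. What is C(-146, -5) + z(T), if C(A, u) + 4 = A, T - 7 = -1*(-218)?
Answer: -243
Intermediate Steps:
T = 225 (T = 7 - 1*(-218) = 7 + 218 = 225)
z(M) = -93 (z(M) = -4 - 89 = -93)
C(A, u) = -4 + A
C(-146, -5) + z(T) = (-4 - 146) - 93 = -150 - 93 = -243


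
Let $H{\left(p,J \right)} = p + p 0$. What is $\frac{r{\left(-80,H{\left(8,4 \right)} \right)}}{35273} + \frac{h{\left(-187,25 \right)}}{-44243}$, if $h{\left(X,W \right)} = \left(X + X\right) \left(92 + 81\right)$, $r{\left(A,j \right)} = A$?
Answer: $\frac{2278694206}{1560583339} \approx 1.4602$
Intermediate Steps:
$H{\left(p,J \right)} = p$ ($H{\left(p,J \right)} = p + 0 = p$)
$h{\left(X,W \right)} = 346 X$ ($h{\left(X,W \right)} = 2 X 173 = 346 X$)
$\frac{r{\left(-80,H{\left(8,4 \right)} \right)}}{35273} + \frac{h{\left(-187,25 \right)}}{-44243} = - \frac{80}{35273} + \frac{346 \left(-187\right)}{-44243} = \left(-80\right) \frac{1}{35273} - - \frac{64702}{44243} = - \frac{80}{35273} + \frac{64702}{44243} = \frac{2278694206}{1560583339}$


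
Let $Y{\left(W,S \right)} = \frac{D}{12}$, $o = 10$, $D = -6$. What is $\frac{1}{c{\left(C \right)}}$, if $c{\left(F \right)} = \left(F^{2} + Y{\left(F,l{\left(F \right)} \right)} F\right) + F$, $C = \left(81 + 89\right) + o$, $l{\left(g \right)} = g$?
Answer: $\frac{1}{32490} \approx 3.0779 \cdot 10^{-5}$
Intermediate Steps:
$Y{\left(W,S \right)} = - \frac{1}{2}$ ($Y{\left(W,S \right)} = - \frac{6}{12} = \left(-6\right) \frac{1}{12} = - \frac{1}{2}$)
$C = 180$ ($C = \left(81 + 89\right) + 10 = 170 + 10 = 180$)
$c{\left(F \right)} = F^{2} + \frac{F}{2}$ ($c{\left(F \right)} = \left(F^{2} - \frac{F}{2}\right) + F = F^{2} + \frac{F}{2}$)
$\frac{1}{c{\left(C \right)}} = \frac{1}{180 \left(\frac{1}{2} + 180\right)} = \frac{1}{180 \cdot \frac{361}{2}} = \frac{1}{32490}$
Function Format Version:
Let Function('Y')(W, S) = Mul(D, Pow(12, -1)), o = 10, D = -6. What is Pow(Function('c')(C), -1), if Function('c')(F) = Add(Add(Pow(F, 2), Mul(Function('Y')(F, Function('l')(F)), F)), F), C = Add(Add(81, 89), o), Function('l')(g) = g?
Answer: Rational(1, 32490) ≈ 3.0779e-5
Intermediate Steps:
Function('Y')(W, S) = Rational(-1, 2) (Function('Y')(W, S) = Mul(-6, Pow(12, -1)) = Mul(-6, Rational(1, 12)) = Rational(-1, 2))
C = 180 (C = Add(Add(81, 89), 10) = Add(170, 10) = 180)
Function('c')(F) = Add(Pow(F, 2), Mul(Rational(1, 2), F)) (Function('c')(F) = Add(Add(Pow(F, 2), Mul(Rational(-1, 2), F)), F) = Add(Pow(F, 2), Mul(Rational(1, 2), F)))
Pow(Function('c')(C), -1) = Pow(Mul(180, Add(Rational(1, 2), 180)), -1) = Pow(Mul(180, Rational(361, 2)), -1) = Pow(32490, -1) = Rational(1, 32490)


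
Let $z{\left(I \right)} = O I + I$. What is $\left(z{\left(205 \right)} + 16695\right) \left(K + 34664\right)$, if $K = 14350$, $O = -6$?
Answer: $768049380$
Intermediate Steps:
$z{\left(I \right)} = - 5 I$ ($z{\left(I \right)} = - 6 I + I = - 5 I$)
$\left(z{\left(205 \right)} + 16695\right) \left(K + 34664\right) = \left(\left(-5\right) 205 + 16695\right) \left(14350 + 34664\right) = \left(-1025 + 16695\right) 49014 = 15670 \cdot 49014 = 768049380$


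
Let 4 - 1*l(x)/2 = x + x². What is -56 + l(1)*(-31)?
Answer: -180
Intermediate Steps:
l(x) = 8 - 2*x - 2*x² (l(x) = 8 - 2*(x + x²) = 8 + (-2*x - 2*x²) = 8 - 2*x - 2*x²)
-56 + l(1)*(-31) = -56 + (8 - 2*1 - 2*1²)*(-31) = -56 + (8 - 2 - 2*1)*(-31) = -56 + (8 - 2 - 2)*(-31) = -56 + 4*(-31) = -56 - 124 = -180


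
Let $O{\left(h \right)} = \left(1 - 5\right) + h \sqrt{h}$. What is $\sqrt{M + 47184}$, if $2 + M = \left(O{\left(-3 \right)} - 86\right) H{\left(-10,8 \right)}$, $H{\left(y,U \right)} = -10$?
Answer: $\sqrt{48082 + 30 i \sqrt{3}} \approx 219.28 + 0.118 i$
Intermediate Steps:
$O{\left(h \right)} = -4 + h^{\frac{3}{2}}$
$M = 898 + 30 i \sqrt{3}$ ($M = -2 + \left(\left(-4 + \left(-3\right)^{\frac{3}{2}}\right) - 86\right) \left(-10\right) = -2 + \left(\left(-4 - 3 i \sqrt{3}\right) - 86\right) \left(-10\right) = -2 + \left(-90 - 3 i \sqrt{3}\right) \left(-10\right) = -2 + \left(900 + 30 i \sqrt{3}\right) = 898 + 30 i \sqrt{3} \approx 898.0 + 51.962 i$)
$\sqrt{M + 47184} = \sqrt{\left(898 + 30 i \sqrt{3}\right) + 47184} = \sqrt{48082 + 30 i \sqrt{3}}$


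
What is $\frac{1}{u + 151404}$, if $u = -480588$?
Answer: $- \frac{1}{329184} \approx -3.0378 \cdot 10^{-6}$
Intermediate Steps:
$\frac{1}{u + 151404} = \frac{1}{-480588 + 151404} = \frac{1}{-329184} = - \frac{1}{329184}$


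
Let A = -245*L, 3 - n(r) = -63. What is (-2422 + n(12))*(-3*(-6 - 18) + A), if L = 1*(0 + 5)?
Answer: 2716468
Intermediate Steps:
L = 5 (L = 1*5 = 5)
n(r) = 66 (n(r) = 3 - 1*(-63) = 3 + 63 = 66)
A = -1225 (A = -245*5 = -1225)
(-2422 + n(12))*(-3*(-6 - 18) + A) = (-2422 + 66)*(-3*(-6 - 18) - 1225) = -2356*(-3*(-24) - 1225) = -2356*(72 - 1225) = -2356*(-1153) = 2716468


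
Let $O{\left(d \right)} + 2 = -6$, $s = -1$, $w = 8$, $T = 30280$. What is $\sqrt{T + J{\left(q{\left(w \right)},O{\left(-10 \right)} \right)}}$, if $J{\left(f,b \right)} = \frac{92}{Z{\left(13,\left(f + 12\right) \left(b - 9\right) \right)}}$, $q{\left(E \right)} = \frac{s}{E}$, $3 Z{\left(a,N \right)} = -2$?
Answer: $\sqrt{30142} \approx 173.61$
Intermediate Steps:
$O{\left(d \right)} = -8$ ($O{\left(d \right)} = -2 - 6 = -8$)
$Z{\left(a,N \right)} = - \frac{2}{3}$ ($Z{\left(a,N \right)} = \frac{1}{3} \left(-2\right) = - \frac{2}{3}$)
$q{\left(E \right)} = - \frac{1}{E}$
$J{\left(f,b \right)} = -138$ ($J{\left(f,b \right)} = \frac{92}{- \frac{2}{3}} = 92 \left(- \frac{3}{2}\right) = -138$)
$\sqrt{T + J{\left(q{\left(w \right)},O{\left(-10 \right)} \right)}} = \sqrt{30280 - 138} = \sqrt{30142}$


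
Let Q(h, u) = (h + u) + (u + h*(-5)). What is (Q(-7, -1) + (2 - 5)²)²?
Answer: 1225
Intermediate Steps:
Q(h, u) = -4*h + 2*u (Q(h, u) = (h + u) + (u - 5*h) = -4*h + 2*u)
(Q(-7, -1) + (2 - 5)²)² = ((-4*(-7) + 2*(-1)) + (2 - 5)²)² = ((28 - 2) + (-3)²)² = (26 + 9)² = 35² = 1225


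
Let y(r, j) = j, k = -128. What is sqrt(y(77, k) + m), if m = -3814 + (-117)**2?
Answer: 57*sqrt(3) ≈ 98.727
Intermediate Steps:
m = 9875 (m = -3814 + 13689 = 9875)
sqrt(y(77, k) + m) = sqrt(-128 + 9875) = sqrt(9747) = 57*sqrt(3)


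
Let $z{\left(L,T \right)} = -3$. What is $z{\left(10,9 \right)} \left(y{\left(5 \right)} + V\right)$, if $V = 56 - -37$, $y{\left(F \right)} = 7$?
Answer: $-300$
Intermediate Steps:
$V = 93$ ($V = 56 + 37 = 93$)
$z{\left(10,9 \right)} \left(y{\left(5 \right)} + V\right) = - 3 \left(7 + 93\right) = \left(-3\right) 100 = -300$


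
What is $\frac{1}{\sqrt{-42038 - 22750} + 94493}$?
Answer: $\frac{94493}{8928991837} - \frac{2 i \sqrt{16197}}{8928991837} \approx 1.0583 \cdot 10^{-5} - 2.8507 \cdot 10^{-8} i$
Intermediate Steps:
$\frac{1}{\sqrt{-42038 - 22750} + 94493} = \frac{1}{\sqrt{-64788} + 94493} = \frac{1}{2 i \sqrt{16197} + 94493} = \frac{1}{94493 + 2 i \sqrt{16197}}$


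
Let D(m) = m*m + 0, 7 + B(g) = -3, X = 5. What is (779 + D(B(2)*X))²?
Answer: 10751841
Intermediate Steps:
B(g) = -10 (B(g) = -7 - 3 = -10)
D(m) = m² (D(m) = m² + 0 = m²)
(779 + D(B(2)*X))² = (779 + (-10*5)²)² = (779 + (-50)²)² = (779 + 2500)² = 3279² = 10751841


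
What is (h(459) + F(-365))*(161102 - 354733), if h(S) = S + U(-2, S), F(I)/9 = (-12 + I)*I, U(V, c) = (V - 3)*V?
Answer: -239892156734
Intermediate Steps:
U(V, c) = V*(-3 + V) (U(V, c) = (-3 + V)*V = V*(-3 + V))
F(I) = 9*I*(-12 + I) (F(I) = 9*((-12 + I)*I) = 9*(I*(-12 + I)) = 9*I*(-12 + I))
h(S) = 10 + S (h(S) = S - 2*(-3 - 2) = S - 2*(-5) = S + 10 = 10 + S)
(h(459) + F(-365))*(161102 - 354733) = ((10 + 459) + 9*(-365)*(-12 - 365))*(161102 - 354733) = (469 + 9*(-365)*(-377))*(-193631) = (469 + 1238445)*(-193631) = 1238914*(-193631) = -239892156734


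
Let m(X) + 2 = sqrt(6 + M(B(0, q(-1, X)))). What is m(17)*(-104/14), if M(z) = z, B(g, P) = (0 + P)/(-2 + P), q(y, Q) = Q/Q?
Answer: 104/7 - 52*sqrt(5)/7 ≈ -1.7536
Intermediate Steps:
q(y, Q) = 1
B(g, P) = P/(-2 + P)
m(X) = -2 + sqrt(5) (m(X) = -2 + sqrt(6 + 1/(-2 + 1)) = -2 + sqrt(6 + 1/(-1)) = -2 + sqrt(6 + 1*(-1)) = -2 + sqrt(6 - 1) = -2 + sqrt(5))
m(17)*(-104/14) = (-2 + sqrt(5))*(-104/14) = (-2 + sqrt(5))*(-104*1/14) = (-2 + sqrt(5))*(-52/7) = 104/7 - 52*sqrt(5)/7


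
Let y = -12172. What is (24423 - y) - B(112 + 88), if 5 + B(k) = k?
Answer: 36400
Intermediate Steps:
B(k) = -5 + k
(24423 - y) - B(112 + 88) = (24423 - 1*(-12172)) - (-5 + (112 + 88)) = (24423 + 12172) - (-5 + 200) = 36595 - 1*195 = 36595 - 195 = 36400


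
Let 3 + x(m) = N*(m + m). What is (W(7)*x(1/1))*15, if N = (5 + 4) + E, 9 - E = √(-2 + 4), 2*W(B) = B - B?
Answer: 0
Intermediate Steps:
W(B) = 0 (W(B) = (B - B)/2 = (½)*0 = 0)
E = 9 - √2 (E = 9 - √(-2 + 4) = 9 - √2 ≈ 7.5858)
N = 18 - √2 (N = (5 + 4) + (9 - √2) = 9 + (9 - √2) = 18 - √2 ≈ 16.586)
x(m) = -3 + 2*m*(18 - √2) (x(m) = -3 + (18 - √2)*(m + m) = -3 + (18 - √2)*(2*m) = -3 + 2*m*(18 - √2))
(W(7)*x(1/1))*15 = (0*(-3 + 2*(18 - √2)/1))*15 = (0*(-3 + 2*1*(18 - √2)))*15 = (0*(-3 + (36 - 2*√2)))*15 = (0*(33 - 2*√2))*15 = 0*15 = 0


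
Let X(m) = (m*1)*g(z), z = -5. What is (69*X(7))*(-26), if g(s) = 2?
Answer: -25116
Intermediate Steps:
X(m) = 2*m (X(m) = (m*1)*2 = m*2 = 2*m)
(69*X(7))*(-26) = (69*(2*7))*(-26) = (69*14)*(-26) = 966*(-26) = -25116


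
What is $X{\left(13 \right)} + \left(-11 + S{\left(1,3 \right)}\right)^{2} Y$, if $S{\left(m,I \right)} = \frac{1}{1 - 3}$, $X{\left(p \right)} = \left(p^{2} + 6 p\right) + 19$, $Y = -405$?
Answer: $- \frac{213181}{4} \approx -53295.0$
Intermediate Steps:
$X{\left(p \right)} = 19 + p^{2} + 6 p$
$S{\left(m,I \right)} = - \frac{1}{2}$ ($S{\left(m,I \right)} = \frac{1}{-2} = - \frac{1}{2}$)
$X{\left(13 \right)} + \left(-11 + S{\left(1,3 \right)}\right)^{2} Y = \left(19 + 13^{2} + 6 \cdot 13\right) + \left(-11 - \frac{1}{2}\right)^{2} \left(-405\right) = \left(19 + 169 + 78\right) + \left(- \frac{23}{2}\right)^{2} \left(-405\right) = 266 + \frac{529}{4} \left(-405\right) = 266 - \frac{214245}{4} = - \frac{213181}{4}$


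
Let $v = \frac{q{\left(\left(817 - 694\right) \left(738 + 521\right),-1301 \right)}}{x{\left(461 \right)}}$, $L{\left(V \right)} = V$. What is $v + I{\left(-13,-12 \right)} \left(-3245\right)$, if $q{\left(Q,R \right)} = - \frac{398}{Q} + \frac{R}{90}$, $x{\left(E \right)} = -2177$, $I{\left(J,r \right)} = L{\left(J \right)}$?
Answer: $\frac{426646951782209}{10113710670} \approx 42185.0$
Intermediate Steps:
$I{\left(J,r \right)} = J$
$q{\left(Q,R \right)} = - \frac{398}{Q} + \frac{R}{90}$ ($q{\left(Q,R \right)} = - \frac{398}{Q} + R \frac{1}{90} = - \frac{398}{Q} + \frac{R}{90}$)
$v = \frac{67168259}{10113710670}$ ($v = \frac{- \frac{398}{\left(817 - 694\right) \left(738 + 521\right)} + \frac{1}{90} \left(-1301\right)}{-2177} = \left(- \frac{398}{123 \cdot 1259} - \frac{1301}{90}\right) \left(- \frac{1}{2177}\right) = \left(- \frac{398}{154857} - \frac{1301}{90}\right) \left(- \frac{1}{2177}\right) = \left(- \frac{67168259}{4645710}\right) \left(- \frac{1}{2177}\right) = \frac{67168259}{10113710670} \approx 0.0066413$)
$v + I{\left(-13,-12 \right)} \left(-3245\right) = \frac{67168259}{10113710670} - -42185 = \frac{67168259}{10113710670} + 42185 = \frac{426646951782209}{10113710670}$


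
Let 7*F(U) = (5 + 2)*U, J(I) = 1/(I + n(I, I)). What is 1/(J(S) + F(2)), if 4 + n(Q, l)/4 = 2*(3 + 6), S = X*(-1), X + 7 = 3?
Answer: 60/121 ≈ 0.49587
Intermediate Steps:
X = -4 (X = -7 + 3 = -4)
S = 4 (S = -4*(-1) = 4)
n(Q, l) = 56 (n(Q, l) = -16 + 4*(2*(3 + 6)) = -16 + 4*(2*9) = -16 + 4*18 = -16 + 72 = 56)
J(I) = 1/(56 + I) (J(I) = 1/(I + 56) = 1/(56 + I))
F(U) = U (F(U) = ((5 + 2)*U)/7 = (7*U)/7 = U)
1/(J(S) + F(2)) = 1/(1/(56 + 4) + 2) = 1/(1/60 + 2) = 1/(121/60) = 60/121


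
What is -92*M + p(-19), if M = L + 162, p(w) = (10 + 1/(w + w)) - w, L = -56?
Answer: -369475/38 ≈ -9723.0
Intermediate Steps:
p(w) = 10 + 1/(2*w) - w (p(w) = (10 + 1/(2*w)) - w = 10 + 1/(2*w) - w)
M = 106 (M = -56 + 162 = 106)
-92*M + p(-19) = -92*106 + (10 + (1/2)/(-19) - 1*(-19)) = -9752 + (10 + (1/2)*(-1/19) + 19) = -9752 + (10 - 1/38 + 19) = -9752 + 1101/38 = -369475/38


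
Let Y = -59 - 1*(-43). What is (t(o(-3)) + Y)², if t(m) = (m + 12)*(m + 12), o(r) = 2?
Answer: 32400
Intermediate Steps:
Y = -16 (Y = -59 + 43 = -16)
t(m) = (12 + m)² (t(m) = (12 + m)*(12 + m) = (12 + m)²)
(t(o(-3)) + Y)² = ((12 + 2)² - 16)² = (14² - 16)² = (196 - 16)² = 180² = 32400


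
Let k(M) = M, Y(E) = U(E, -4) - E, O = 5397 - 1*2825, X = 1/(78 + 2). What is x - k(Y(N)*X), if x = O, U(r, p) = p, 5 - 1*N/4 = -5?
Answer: 51451/20 ≈ 2572.6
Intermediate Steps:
N = 40 (N = 20 - 4*(-5) = 20 + 20 = 40)
X = 1/80 ≈ 0.012500
O = 2572 (O = 5397 - 2825 = 2572)
Y(E) = -4 - E
x = 2572
x - k(Y(N)*X) = 2572 - (-4 - 1*40)/80 = 2572 - (-4 - 40)/80 = 2572 - (-44)/80 = 2572 - 1*(-11/20) = 2572 + 11/20 = 51451/20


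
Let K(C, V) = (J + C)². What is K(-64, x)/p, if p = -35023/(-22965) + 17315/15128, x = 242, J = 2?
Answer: 1335461414880/927466919 ≈ 1439.9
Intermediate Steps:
K(C, V) = (2 + C)²
p = 927466919/347414520 (p = -35023*(-1/22965) + 17315*(1/15128) = 35023/22965 + 17315/15128 = 927466919/347414520 ≈ 2.6696)
K(-64, x)/p = (2 - 64)²/(927466919/347414520) = (-62)²*(347414520/927466919) = 3844*(347414520/927466919) = 1335461414880/927466919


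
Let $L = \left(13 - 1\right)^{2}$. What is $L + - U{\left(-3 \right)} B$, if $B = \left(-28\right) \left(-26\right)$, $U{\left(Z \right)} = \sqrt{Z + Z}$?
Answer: $144 - 728 i \sqrt{6} \approx 144.0 - 1783.2 i$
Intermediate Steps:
$U{\left(Z \right)} = \sqrt{2} \sqrt{Z}$ ($U{\left(Z \right)} = \sqrt{2 Z} = \sqrt{2} \sqrt{Z}$)
$B = 728$
$L = 144$ ($L = 12^{2} = 144$)
$L + - U{\left(-3 \right)} B = 144 + - \sqrt{2} \sqrt{-3} \cdot 728 = 144 + - \sqrt{2} i \sqrt{3} \cdot 728 = 144 + - i \sqrt{6} \cdot 728 = 144 - 728 i \sqrt{6}$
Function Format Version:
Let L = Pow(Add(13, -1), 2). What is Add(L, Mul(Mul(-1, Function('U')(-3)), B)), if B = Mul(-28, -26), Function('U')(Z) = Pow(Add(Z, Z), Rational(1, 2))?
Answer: Add(144, Mul(-728, I, Pow(6, Rational(1, 2)))) ≈ Add(144.00, Mul(-1783.2, I))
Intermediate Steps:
Function('U')(Z) = Mul(Pow(2, Rational(1, 2)), Pow(Z, Rational(1, 2))) (Function('U')(Z) = Pow(Mul(2, Z), Rational(1, 2)) = Mul(Pow(2, Rational(1, 2)), Pow(Z, Rational(1, 2))))
B = 728
L = 144 (L = Pow(12, 2) = 144)
Add(L, Mul(Mul(-1, Function('U')(-3)), B)) = Add(144, Mul(Mul(-1, Mul(Pow(2, Rational(1, 2)), Pow(-3, Rational(1, 2)))), 728)) = Add(144, Mul(Mul(-1, Mul(Pow(2, Rational(1, 2)), Mul(I, Pow(3, Rational(1, 2))))), 728)) = Add(144, Mul(Mul(-1, Mul(I, Pow(6, Rational(1, 2)))), 728)) = Add(144, Mul(Mul(-1, I, Pow(6, Rational(1, 2))), 728)) = Add(144, Mul(-728, I, Pow(6, Rational(1, 2))))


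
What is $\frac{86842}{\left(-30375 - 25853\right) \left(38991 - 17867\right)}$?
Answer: $- \frac{43421}{593880136} \approx -7.3114 \cdot 10^{-5}$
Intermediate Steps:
$\frac{86842}{\left(-30375 - 25853\right) \left(38991 - 17867\right)} = \frac{86842}{\left(-56228\right) 21124} = \frac{86842}{-1187760272} = 86842 \left(- \frac{1}{1187760272}\right) = - \frac{43421}{593880136}$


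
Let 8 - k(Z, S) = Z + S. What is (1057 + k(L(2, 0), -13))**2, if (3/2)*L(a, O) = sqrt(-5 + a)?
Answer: 3486248/3 - 4312*I*sqrt(3)/3 ≈ 1.1621e+6 - 2489.5*I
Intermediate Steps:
L(a, O) = 2*sqrt(-5 + a)/3
k(Z, S) = 8 - S - Z (k(Z, S) = 8 - (Z + S) = 8 - (S + Z) = 8 + (-S - Z) = 8 - S - Z)
(1057 + k(L(2, 0), -13))**2 = (1057 + (8 - 1*(-13) - 2*sqrt(-5 + 2)/3))**2 = (1057 + (8 + 13 - 2*sqrt(-3)/3))**2 = (1057 + (8 + 13 - 2*I*sqrt(3)/3))**2 = (1057 + (21 - 2*I*sqrt(3)/3))**2 = (1078 - 2*I*sqrt(3)/3)**2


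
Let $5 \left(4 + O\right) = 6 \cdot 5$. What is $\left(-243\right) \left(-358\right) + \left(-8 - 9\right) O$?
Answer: $86960$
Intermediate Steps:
$O = 2$ ($O = -4 + \frac{6 \cdot 5}{5} = -4 + \frac{1}{5} \cdot 30 = -4 + 6 = 2$)
$\left(-243\right) \left(-358\right) + \left(-8 - 9\right) O = \left(-243\right) \left(-358\right) + \left(-8 - 9\right) 2 = 86994 - 34 = 86960$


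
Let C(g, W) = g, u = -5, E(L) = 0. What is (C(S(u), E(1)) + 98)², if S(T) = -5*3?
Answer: 6889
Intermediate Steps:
S(T) = -15
(C(S(u), E(1)) + 98)² = (-15 + 98)² = 83² = 6889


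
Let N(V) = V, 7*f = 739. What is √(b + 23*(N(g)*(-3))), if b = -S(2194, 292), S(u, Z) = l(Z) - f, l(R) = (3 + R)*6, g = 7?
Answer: 2*I*√26306/7 ≈ 46.34*I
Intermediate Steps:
f = 739/7 (f = (⅐)*739 = 739/7 ≈ 105.57)
l(R) = 18 + 6*R
S(u, Z) = -613/7 + 6*Z (S(u, Z) = (18 + 6*Z) - 1*739/7 = (18 + 6*Z) - 739/7 = -613/7 + 6*Z)
b = -11651/7 (b = -(-613/7 + 6*292) = -(-613/7 + 1752) = -1*11651/7 = -11651/7 ≈ -1664.4)
√(b + 23*(N(g)*(-3))) = √(-11651/7 + 23*(7*(-3))) = √(-11651/7 + 23*(-21)) = √(-11651/7 - 483) = √(-15032/7) = 2*I*√26306/7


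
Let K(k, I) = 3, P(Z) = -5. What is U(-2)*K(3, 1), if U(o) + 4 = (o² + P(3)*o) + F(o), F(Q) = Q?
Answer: 24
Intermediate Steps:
U(o) = -4 + o² - 4*o (U(o) = -4 + ((o² - 5*o) + o) = -4 + (o² - 4*o) = -4 + o² - 4*o)
U(-2)*K(3, 1) = (-4 + (-2)² - 4*(-2))*3 = (-4 + 4 + 8)*3 = 8*3 = 24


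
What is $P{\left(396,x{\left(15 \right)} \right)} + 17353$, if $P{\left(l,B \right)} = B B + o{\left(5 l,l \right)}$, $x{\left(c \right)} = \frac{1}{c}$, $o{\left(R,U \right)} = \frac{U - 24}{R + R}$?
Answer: $\frac{85897837}{4950} \approx 17353.0$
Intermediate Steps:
$o{\left(R,U \right)} = \frac{-24 + U}{2 R}$
$P{\left(l,B \right)} = B^{2} + \frac{-24 + l}{10 l}$ ($P{\left(l,B \right)} = B B + \frac{-24 + l}{2 \cdot 5 l} = B^{2} + \frac{\frac{1}{5 l} \left(-24 + l\right)}{2} = B^{2} + \frac{-24 + l}{10 l}$)
$P{\left(396,x{\left(15 \right)} \right)} + 17353 = \left(\frac{1}{10} + \left(\frac{1}{15}\right)^{2} - \frac{12}{5 \cdot 396}\right) + 17353 = \left(\frac{1}{10} + \left(\frac{1}{15}\right)^{2} - \frac{1}{165}\right) + 17353 = \left(\frac{1}{10} + \frac{1}{225} - \frac{1}{165}\right) + 17353 = \frac{487}{4950} + 17353 = \frac{85897837}{4950}$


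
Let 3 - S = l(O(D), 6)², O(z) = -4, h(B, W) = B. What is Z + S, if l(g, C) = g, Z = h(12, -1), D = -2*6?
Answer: -1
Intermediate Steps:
D = -12
Z = 12
S = -13 (S = 3 - 1*(-4)² = 3 - 1*16 = 3 - 16 = -13)
Z + S = 12 - 13 = -1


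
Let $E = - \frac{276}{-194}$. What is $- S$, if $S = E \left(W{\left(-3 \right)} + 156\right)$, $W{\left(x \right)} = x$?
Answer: $- \frac{21114}{97} \approx -217.67$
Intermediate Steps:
$E = \frac{138}{97}$ ($E = \left(-276\right) \left(- \frac{1}{194}\right) = \frac{138}{97} \approx 1.4227$)
$S = \frac{21114}{97}$ ($S = \frac{138 \left(-3 + 156\right)}{97} = \frac{138}{97} \cdot 153 = \frac{21114}{97} \approx 217.67$)
$- S = \left(-1\right) \frac{21114}{97} = - \frac{21114}{97}$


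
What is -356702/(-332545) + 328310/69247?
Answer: 133878392344/23027743615 ≈ 5.8138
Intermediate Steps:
-356702/(-332545) + 328310/69247 = -356702*(-1/332545) + 328310*(1/69247) = 356702/332545 + 328310/69247 = 133878392344/23027743615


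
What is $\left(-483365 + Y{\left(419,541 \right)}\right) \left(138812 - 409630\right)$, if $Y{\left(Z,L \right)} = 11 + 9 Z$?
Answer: $129879708894$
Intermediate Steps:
$\left(-483365 + Y{\left(419,541 \right)}\right) \left(138812 - 409630\right) = \left(-483365 + \left(11 + 9 \cdot 419\right)\right) \left(138812 - 409630\right) = \left(-483365 + \left(11 + 3771\right)\right) \left(-270818\right) = \left(-483365 + 3782\right) \left(-270818\right) = \left(-479583\right) \left(-270818\right) = 129879708894$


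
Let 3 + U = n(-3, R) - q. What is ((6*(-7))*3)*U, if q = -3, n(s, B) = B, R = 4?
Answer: -504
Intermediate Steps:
U = 4 (U = -3 + (4 - 1*(-3)) = -3 + (4 + 3) = -3 + 7 = 4)
((6*(-7))*3)*U = ((6*(-7))*3)*4 = -42*3*4 = -126*4 = -504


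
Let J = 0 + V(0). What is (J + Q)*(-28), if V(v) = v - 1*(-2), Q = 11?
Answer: -364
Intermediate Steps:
V(v) = 2 + v (V(v) = v + 2 = 2 + v)
J = 2 (J = 0 + (2 + 0) = 0 + 2 = 2)
(J + Q)*(-28) = (2 + 11)*(-28) = 13*(-28) = -364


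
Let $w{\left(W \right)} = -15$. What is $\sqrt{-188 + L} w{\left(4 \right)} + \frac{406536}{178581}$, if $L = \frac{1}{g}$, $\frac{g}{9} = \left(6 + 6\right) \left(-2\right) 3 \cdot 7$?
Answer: $\frac{10424}{4579} - \frac{5 i \sqrt{11938766}}{84} \approx 2.2765 - 205.67 i$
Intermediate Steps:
$g = -4536$ ($g = 9 \left(6 + 6\right) \left(-2\right) 3 \cdot 7 = 9 \cdot 12 \left(-2\right) 3 \cdot 7 = 9 \left(-24\right) 3 \cdot 7 = 9 \left(\left(-72\right) 7\right) = 9 \left(-504\right) = -4536$)
$L = - \frac{1}{4536}$ ($L = \frac{1}{-4536} = - \frac{1}{4536} \approx -0.00022046$)
$\sqrt{-188 + L} w{\left(4 \right)} + \frac{406536}{178581} = \sqrt{-188 - \frac{1}{4536}} \left(-15\right) + \frac{406536}{178581} = \sqrt{- \frac{852769}{4536}} \left(-15\right) + 406536 \cdot \frac{1}{178581} = \frac{i \sqrt{11938766}}{252} \left(-15\right) + \frac{10424}{4579} = - \frac{5 i \sqrt{11938766}}{84} + \frac{10424}{4579} = \frac{10424}{4579} - \frac{5 i \sqrt{11938766}}{84}$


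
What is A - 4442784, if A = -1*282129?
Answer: -4724913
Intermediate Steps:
A = -282129
A - 4442784 = -282129 - 4442784 = -4724913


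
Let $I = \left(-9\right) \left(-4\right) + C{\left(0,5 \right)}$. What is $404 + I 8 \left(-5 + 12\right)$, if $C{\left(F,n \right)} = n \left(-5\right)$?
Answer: $1020$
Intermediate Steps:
$C{\left(F,n \right)} = - 5 n$
$I = 11$ ($I = \left(-9\right) \left(-4\right) - 25 = 36 - 25 = 11$)
$404 + I 8 \left(-5 + 12\right) = 404 + 11 \cdot 8 \left(-5 + 12\right) = 404 + 11 \cdot 8 \cdot 7 = 404 + 11 \cdot 56 = 404 + 616 = 1020$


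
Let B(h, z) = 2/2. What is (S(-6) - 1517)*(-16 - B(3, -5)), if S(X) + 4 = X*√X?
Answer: 25857 + 102*I*√6 ≈ 25857.0 + 249.85*I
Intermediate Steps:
B(h, z) = 1 (B(h, z) = 2*(½) = 1)
S(X) = -4 + X^(3/2) (S(X) = -4 + X*√X = -4 + X^(3/2))
(S(-6) - 1517)*(-16 - B(3, -5)) = ((-4 + (-6)^(3/2)) - 1517)*(-16 - 1*1) = ((-4 - 6*I*√6) - 1517)*(-16 - 1) = (-1521 - 6*I*√6)*(-17) = 25857 + 102*I*√6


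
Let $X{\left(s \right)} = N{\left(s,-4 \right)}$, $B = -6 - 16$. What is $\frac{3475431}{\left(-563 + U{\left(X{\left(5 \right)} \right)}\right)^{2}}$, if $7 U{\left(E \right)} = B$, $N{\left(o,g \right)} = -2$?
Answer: $\frac{18921791}{1745041} \approx 10.843$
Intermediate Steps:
$B = -22$ ($B = -6 - 16 = -22$)
$X{\left(s \right)} = -2$
$U{\left(E \right)} = - \frac{22}{7}$ ($U{\left(E \right)} = \frac{1}{7} \left(-22\right) = - \frac{22}{7}$)
$\frac{3475431}{\left(-563 + U{\left(X{\left(5 \right)} \right)}\right)^{2}} = \frac{3475431}{\left(-563 - \frac{22}{7}\right)^{2}} = \frac{3475431}{\left(- \frac{3963}{7}\right)^{2}} = \frac{3475431}{\frac{15705369}{49}} = 3475431 \cdot \frac{49}{15705369} = \frac{18921791}{1745041}$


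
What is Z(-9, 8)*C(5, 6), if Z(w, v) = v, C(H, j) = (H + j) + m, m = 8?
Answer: 152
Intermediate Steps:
C(H, j) = 8 + H + j (C(H, j) = (H + j) + 8 = 8 + H + j)
Z(-9, 8)*C(5, 6) = 8*(8 + 5 + 6) = 8*19 = 152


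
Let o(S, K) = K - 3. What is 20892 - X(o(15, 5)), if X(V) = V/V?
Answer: 20891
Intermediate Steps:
o(S, K) = -3 + K
X(V) = 1
20892 - X(o(15, 5)) = 20892 - 1*1 = 20892 - 1 = 20891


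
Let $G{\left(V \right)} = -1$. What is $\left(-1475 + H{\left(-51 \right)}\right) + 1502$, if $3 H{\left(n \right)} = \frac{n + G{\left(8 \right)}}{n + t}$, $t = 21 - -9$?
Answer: $\frac{1753}{63} \approx 27.825$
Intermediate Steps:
$t = 30$ ($t = 21 + 9 = 30$)
$H{\left(n \right)} = \frac{-1 + n}{3 \left(30 + n\right)}$ ($H{\left(n \right)} = \frac{\left(n - 1\right) \frac{1}{n + 30}}{3} = \frac{\left(-1 + n\right) \frac{1}{30 + n}}{3} = \frac{\frac{1}{30 + n} \left(-1 + n\right)}{3} = \frac{-1 + n}{3 \left(30 + n\right)}$)
$\left(-1475 + H{\left(-51 \right)}\right) + 1502 = \left(-1475 + \frac{-1 - 51}{3 \left(30 - 51\right)}\right) + 1502 = \left(-1475 + \frac{1}{3} \frac{1}{-21} \left(-52\right)\right) + 1502 = \left(-1475 + \frac{1}{3} \left(- \frac{1}{21}\right) \left(-52\right)\right) + 1502 = \left(-1475 + \frac{52}{63}\right) + 1502 = - \frac{92873}{63} + 1502 = \frac{1753}{63}$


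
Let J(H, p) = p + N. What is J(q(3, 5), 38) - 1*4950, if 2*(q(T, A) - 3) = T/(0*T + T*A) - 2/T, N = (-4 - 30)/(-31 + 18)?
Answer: -63822/13 ≈ -4909.4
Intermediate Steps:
N = 34/13 (N = -34/(-13) = -34*(-1/13) = 34/13 ≈ 2.6154)
q(T, A) = 3 + 1/(2*A) - 1/T (q(T, A) = 3 + (T/(0*T + T*A) - 2/T)/2 = 3 + (T/(0 + A*T) - 2/T)/2 = 3 + (T/((A*T)) - 2/T)/2 = 3 + (T*(1/(A*T)) - 2/T)/2 = 3 + (1/A - 2/T)/2 = 3 + (1/(2*A) - 1/T) = 3 + 1/(2*A) - 1/T)
J(H, p) = 34/13 + p (J(H, p) = p + 34/13 = 34/13 + p)
J(q(3, 5), 38) - 1*4950 = (34/13 + 38) - 1*4950 = 528/13 - 4950 = -63822/13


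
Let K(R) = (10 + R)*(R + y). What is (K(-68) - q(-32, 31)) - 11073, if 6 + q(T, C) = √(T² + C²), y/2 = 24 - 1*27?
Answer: -6775 - √1985 ≈ -6819.6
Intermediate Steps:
y = -6 (y = 2*(24 - 1*27) = 2*(24 - 27) = 2*(-3) = -6)
K(R) = (-6 + R)*(10 + R) (K(R) = (10 + R)*(R - 6) = (10 + R)*(-6 + R) = (-6 + R)*(10 + R))
q(T, C) = -6 + √(C² + T²) (q(T, C) = -6 + √(T² + C²) = -6 + √(C² + T²))
(K(-68) - q(-32, 31)) - 11073 = ((-60 + (-68)² + 4*(-68)) - (-6 + √(31² + (-32)²))) - 11073 = ((-60 + 4624 - 272) - (-6 + √(961 + 1024))) - 11073 = (4292 - (-6 + √1985)) - 11073 = (4292 + (6 - √1985)) - 11073 = (4298 - √1985) - 11073 = -6775 - √1985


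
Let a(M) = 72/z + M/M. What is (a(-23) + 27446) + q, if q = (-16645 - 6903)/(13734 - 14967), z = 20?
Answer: 169350689/6165 ≈ 27470.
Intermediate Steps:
q = 23548/1233 (q = -23548/(-1233) = -23548*(-1/1233) = 23548/1233 ≈ 19.098)
a(M) = 23/5 (a(M) = 72/20 + M/M = 72*(1/20) + 1 = 18/5 + 1 = 23/5)
(a(-23) + 27446) + q = (23/5 + 27446) + 23548/1233 = 137253/5 + 23548/1233 = 169350689/6165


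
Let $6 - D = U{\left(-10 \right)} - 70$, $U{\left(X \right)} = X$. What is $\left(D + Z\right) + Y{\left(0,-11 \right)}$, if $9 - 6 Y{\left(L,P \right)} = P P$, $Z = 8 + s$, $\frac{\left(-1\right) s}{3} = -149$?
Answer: $\frac{1567}{3} \approx 522.33$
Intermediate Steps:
$s = 447$ ($s = \left(-3\right) \left(-149\right) = 447$)
$Z = 455$ ($Z = 8 + 447 = 455$)
$Y{\left(L,P \right)} = \frac{3}{2} - \frac{P^{2}}{6}$ ($Y{\left(L,P \right)} = \frac{3}{2} - \frac{P P}{6} = \frac{3}{2} - \frac{P^{2}}{6}$)
$D = 86$ ($D = 6 - \left(-10 - 70\right) = 6 - -80 = 6 + 80 = 86$)
$\left(D + Z\right) + Y{\left(0,-11 \right)} = \left(86 + 455\right) + \left(\frac{3}{2} - \frac{\left(-11\right)^{2}}{6}\right) = 541 + \left(\frac{3}{2} - \frac{121}{6}\right) = 541 - \frac{56}{3} = \frac{1567}{3}$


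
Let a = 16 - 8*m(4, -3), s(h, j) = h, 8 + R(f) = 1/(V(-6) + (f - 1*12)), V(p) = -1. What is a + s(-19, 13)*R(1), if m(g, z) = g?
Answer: 1651/12 ≈ 137.58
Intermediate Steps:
R(f) = -8 + 1/(-13 + f) (R(f) = -8 + 1/(-1 + (f - 1*12)) = -8 + 1/(-1 + (f - 12)) = -8 + 1/(-1 + (-12 + f)) = -8 + 1/(-13 + f))
a = -16 (a = 16 - 8*4 = 16 - 32 = -16)
a + s(-19, 13)*R(1) = -16 - 19*(105 - 8*1)/(-13 + 1) = -16 - 19*(105 - 8)/(-12) = -16 - (-19)*97/12 = -16 - 19*(-97/12) = -16 + 1843/12 = 1651/12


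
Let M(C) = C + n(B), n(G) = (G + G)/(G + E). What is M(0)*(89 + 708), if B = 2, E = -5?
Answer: -3188/3 ≈ -1062.7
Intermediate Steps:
n(G) = 2*G/(-5 + G) (n(G) = (G + G)/(G - 5) = (2*G)/(-5 + G) = 2*G/(-5 + G))
M(C) = -4/3 + C (M(C) = C + 2*2/(-5 + 2) = C + 2*2/(-3) = C + 2*2*(-⅓) = C - 4/3 = -4/3 + C)
M(0)*(89 + 708) = (-4/3 + 0)*(89 + 708) = -4/3*797 = -3188/3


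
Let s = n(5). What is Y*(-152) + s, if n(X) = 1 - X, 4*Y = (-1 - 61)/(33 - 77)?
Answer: -633/11 ≈ -57.545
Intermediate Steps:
Y = 31/88 (Y = ((-1 - 61)/(33 - 77))/4 = (-62/(-44))/4 = (-62*(-1/44))/4 = (1/4)*(31/22) = 31/88 ≈ 0.35227)
s = -4 (s = 1 - 1*5 = 1 - 5 = -4)
Y*(-152) + s = (31/88)*(-152) - 4 = -589/11 - 4 = -633/11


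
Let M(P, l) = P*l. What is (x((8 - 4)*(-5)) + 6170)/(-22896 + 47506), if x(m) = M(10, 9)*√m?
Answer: 617/2461 + 18*I*√5/2461 ≈ 0.25071 + 0.016355*I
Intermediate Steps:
x(m) = 90*√m (x(m) = (10*9)*√m = 90*√m)
(x((8 - 4)*(-5)) + 6170)/(-22896 + 47506) = (90*√((8 - 4)*(-5)) + 6170)/(-22896 + 47506) = (90*√(4*(-5)) + 6170)/24610 = (90*√(-20) + 6170)*(1/24610) = (90*(2*I*√5) + 6170)*(1/24610) = (180*I*√5 + 6170)*(1/24610) = (6170 + 180*I*√5)*(1/24610) = 617/2461 + 18*I*√5/2461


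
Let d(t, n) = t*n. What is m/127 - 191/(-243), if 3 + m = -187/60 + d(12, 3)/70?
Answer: 3205387/4320540 ≈ 0.74189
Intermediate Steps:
d(t, n) = n*t
m = -2353/420 (m = -3 + (-187/60 + (3*12)/70) = -3 + (-187*1/60 + 36*(1/70)) = -3 + (-187/60 + 18/35) = -3 - 1093/420 = -2353/420 ≈ -5.6024)
m/127 - 191/(-243) = -2353/420/127 - 191/(-243) = -2353/420*1/127 - 191*(-1/243) = -2353/53340 + 191/243 = 3205387/4320540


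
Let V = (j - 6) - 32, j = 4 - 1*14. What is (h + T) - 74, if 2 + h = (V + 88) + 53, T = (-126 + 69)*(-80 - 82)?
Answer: 9251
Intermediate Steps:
j = -10 (j = 4 - 14 = -10)
T = 9234 (T = -57*(-162) = 9234)
V = -48 (V = (-10 - 6) - 32 = -16 - 32 = -48)
h = 91 (h = -2 + ((-48 + 88) + 53) = -2 + (40 + 53) = -2 + 93 = 91)
(h + T) - 74 = (91 + 9234) - 74 = 9325 - 74 = 9251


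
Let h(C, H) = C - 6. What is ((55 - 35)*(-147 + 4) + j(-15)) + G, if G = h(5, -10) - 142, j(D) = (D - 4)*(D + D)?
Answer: -2433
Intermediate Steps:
h(C, H) = -6 + C
j(D) = 2*D*(-4 + D) (j(D) = (-4 + D)*(2*D) = 2*D*(-4 + D))
G = -143 (G = (-6 + 5) - 142 = -1 - 142 = -143)
((55 - 35)*(-147 + 4) + j(-15)) + G = ((55 - 35)*(-147 + 4) + 2*(-15)*(-4 - 15)) - 143 = (20*(-143) + 2*(-15)*(-19)) - 143 = (-2860 + 570) - 143 = -2290 - 143 = -2433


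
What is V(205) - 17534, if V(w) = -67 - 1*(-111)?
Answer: -17490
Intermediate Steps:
V(w) = 44 (V(w) = -67 + 111 = 44)
V(205) - 17534 = 44 - 17534 = -17490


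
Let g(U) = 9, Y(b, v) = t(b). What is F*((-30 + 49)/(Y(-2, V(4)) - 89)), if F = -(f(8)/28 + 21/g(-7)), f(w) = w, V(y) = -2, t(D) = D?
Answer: 1045/1911 ≈ 0.54683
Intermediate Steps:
Y(b, v) = b
F = -55/21 (F = -(8/28 + 21/9) = -(8*(1/28) + 21*(⅑)) = -(2/7 + 7/3) = -1*55/21 = -55/21 ≈ -2.6190)
F*((-30 + 49)/(Y(-2, V(4)) - 89)) = -55*(-30 + 49)/(21*(-2 - 89)) = -1045/(21*(-91)) = -1045*(-1)/(21*91) = -55/21*(-19/91) = 1045/1911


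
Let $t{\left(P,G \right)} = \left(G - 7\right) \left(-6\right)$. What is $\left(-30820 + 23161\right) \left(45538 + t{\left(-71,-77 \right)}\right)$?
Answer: $-352635678$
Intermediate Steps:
$t{\left(P,G \right)} = 42 - 6 G$ ($t{\left(P,G \right)} = \left(-7 + G\right) \left(-6\right) = 42 - 6 G$)
$\left(-30820 + 23161\right) \left(45538 + t{\left(-71,-77 \right)}\right) = \left(-30820 + 23161\right) \left(45538 + \left(42 - -462\right)\right) = - 7659 \left(45538 + \left(42 + 462\right)\right) = - 7659 \left(45538 + 504\right) = \left(-7659\right) 46042 = -352635678$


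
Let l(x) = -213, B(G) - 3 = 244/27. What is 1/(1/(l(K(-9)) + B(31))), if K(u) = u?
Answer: -5426/27 ≈ -200.96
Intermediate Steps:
B(G) = 325/27 (B(G) = 3 + 244/27 = 325/27)
1/(1/(l(K(-9)) + B(31))) = 1/(1/(-213 + 325/27)) = 1/(1/(-5426/27)) = 1/(-27/5426) = -5426/27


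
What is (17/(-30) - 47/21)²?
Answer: 346921/44100 ≈ 7.8667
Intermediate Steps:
(17/(-30) - 47/21)² = (17*(-1/30) - 47*1/21)² = (-17/30 - 47/21)² = (-589/210)² = 346921/44100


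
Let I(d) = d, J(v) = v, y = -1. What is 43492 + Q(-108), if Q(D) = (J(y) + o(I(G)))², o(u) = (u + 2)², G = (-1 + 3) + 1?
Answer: 44068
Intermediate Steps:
G = 3 (G = 2 + 1 = 3)
o(u) = (2 + u)²
Q(D) = 576 (Q(D) = (-1 + (2 + 3)²)² = (-1 + 5²)² = (-1 + 25)² = 24² = 576)
43492 + Q(-108) = 43492 + 576 = 44068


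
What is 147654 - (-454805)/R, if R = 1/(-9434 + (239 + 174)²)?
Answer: 73285151329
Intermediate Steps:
R = 1/161135 (R = 1/(-9434 + 413²) = 1/(-9434 + 170569) = 1/161135 ≈ 6.2060e-6)
147654 - (-454805)/R = 147654 - (-454805)/1/161135 = 147654 - (-454805)*161135 = 147654 - 1*(-73285003675) = 147654 + 73285003675 = 73285151329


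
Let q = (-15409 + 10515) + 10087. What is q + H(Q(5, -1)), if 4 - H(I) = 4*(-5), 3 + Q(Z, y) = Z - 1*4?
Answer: 5217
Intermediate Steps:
Q(Z, y) = -7 + Z (Q(Z, y) = -3 + (Z - 1*4) = -3 + (Z - 4) = -3 + (-4 + Z) = -7 + Z)
H(I) = 24 (H(I) = 4 - 4*(-5) = 4 - 1*(-20) = 4 + 20 = 24)
q = 5193 (q = -4894 + 10087 = 5193)
q + H(Q(5, -1)) = 5193 + 24 = 5217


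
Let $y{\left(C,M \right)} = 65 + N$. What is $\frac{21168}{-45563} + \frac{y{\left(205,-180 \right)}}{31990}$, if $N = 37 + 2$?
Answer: $- \frac{48030412}{104111455} \approx -0.46134$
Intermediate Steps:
$N = 39$
$y{\left(C,M \right)} = 104$ ($y{\left(C,M \right)} = 65 + 39 = 104$)
$\frac{21168}{-45563} + \frac{y{\left(205,-180 \right)}}{31990} = \frac{21168}{-45563} + \frac{104}{31990} = 21168 \left(- \frac{1}{45563}\right) + 104 \cdot \frac{1}{31990} = - \frac{3024}{6509} + \frac{52}{15995} = - \frac{48030412}{104111455}$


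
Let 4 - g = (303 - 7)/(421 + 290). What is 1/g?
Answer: 711/2548 ≈ 0.27904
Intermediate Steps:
g = 2548/711 (g = 4 - (303 - 7)/(421 + 290) = 4 - 296/711 = 2548/711 ≈ 3.5837)
1/g = 1/(2548/711) = 711/2548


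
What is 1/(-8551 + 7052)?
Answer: -1/1499 ≈ -0.00066711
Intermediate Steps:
1/(-8551 + 7052) = 1/(-1499) = -1/1499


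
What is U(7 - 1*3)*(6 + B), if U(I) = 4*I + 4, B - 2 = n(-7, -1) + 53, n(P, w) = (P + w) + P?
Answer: 920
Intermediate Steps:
n(P, w) = w + 2*P
B = 40 (B = 2 + ((-1 + 2*(-7)) + 53) = 2 + ((-1 - 14) + 53) = 2 + (-15 + 53) = 2 + 38 = 40)
U(I) = 4 + 4*I
U(7 - 1*3)*(6 + B) = (4 + 4*(7 - 1*3))*(6 + 40) = (4 + 4*(7 - 3))*46 = (4 + 4*4)*46 = (4 + 16)*46 = 20*46 = 920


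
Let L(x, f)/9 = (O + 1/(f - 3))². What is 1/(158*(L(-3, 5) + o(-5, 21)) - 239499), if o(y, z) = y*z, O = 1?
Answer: -2/505779 ≈ -3.9543e-6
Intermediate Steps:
L(x, f) = 9*(1 + 1/(-3 + f))² (L(x, f) = 9*(1 + 1/(f - 3))² = 9*(1 + 1/(-3 + f))²)
1/(158*(L(-3, 5) + o(-5, 21)) - 239499) = 1/(158*(9*(-2 + 5)²/(-3 + 5)² - 5*21) - 239499) = 1/(158*(9*3²/2² - 105) - 239499) = 1/(158*(9*(¼)*9 - 105) - 239499) = 1/(158*(81/4 - 105) - 239499) = 1/(158*(-339/4) - 239499) = 1/(-26781/2 - 239499) = 1/(-505779/2) = -2/505779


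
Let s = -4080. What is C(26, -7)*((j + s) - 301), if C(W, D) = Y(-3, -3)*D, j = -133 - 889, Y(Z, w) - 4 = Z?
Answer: 37821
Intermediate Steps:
Y(Z, w) = 4 + Z
j = -1022
C(W, D) = D (C(W, D) = (4 - 3)*D = 1*D = D)
C(26, -7)*((j + s) - 301) = -7*((-1022 - 4080) - 301) = -7*(-5102 - 301) = -7*(-5403) = 37821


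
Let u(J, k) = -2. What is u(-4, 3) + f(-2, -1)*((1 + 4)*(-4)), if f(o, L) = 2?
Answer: -42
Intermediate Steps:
u(-4, 3) + f(-2, -1)*((1 + 4)*(-4)) = -2 + 2*((1 + 4)*(-4)) = -2 + 2*(5*(-4)) = -2 + 2*(-20) = -2 - 40 = -42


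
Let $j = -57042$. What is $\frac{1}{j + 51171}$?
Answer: $- \frac{1}{5871} \approx -0.00017033$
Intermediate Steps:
$\frac{1}{j + 51171} = \frac{1}{-57042 + 51171} = \frac{1}{-5871} = - \frac{1}{5871}$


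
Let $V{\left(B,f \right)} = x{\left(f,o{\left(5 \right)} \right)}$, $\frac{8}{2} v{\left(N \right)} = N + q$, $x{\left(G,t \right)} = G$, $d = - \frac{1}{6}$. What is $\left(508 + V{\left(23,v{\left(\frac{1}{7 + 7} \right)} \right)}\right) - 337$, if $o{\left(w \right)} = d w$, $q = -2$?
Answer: $\frac{9549}{56} \approx 170.52$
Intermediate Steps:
$d = - \frac{1}{6}$ ($d = \left(-1\right) \frac{1}{6} = - \frac{1}{6} \approx -0.16667$)
$o{\left(w \right)} = - \frac{w}{6}$
$v{\left(N \right)} = - \frac{1}{2} + \frac{N}{4}$ ($v{\left(N \right)} = \frac{N - 2}{4} = \frac{-2 + N}{4} = - \frac{1}{2} + \frac{N}{4}$)
$V{\left(B,f \right)} = f$
$\left(508 + V{\left(23,v{\left(\frac{1}{7 + 7} \right)} \right)}\right) - 337 = \left(508 - \left(\frac{1}{2} - \frac{1}{4 \left(7 + 7\right)}\right)\right) - 337 = \left(508 - \left(\frac{1}{2} - \frac{1}{4 \cdot 14}\right)\right) - 337 = \left(508 + \left(- \frac{1}{2} + \frac{1}{4} \cdot \frac{1}{14}\right)\right) - 337 = \left(508 + \left(- \frac{1}{2} + \frac{1}{56}\right)\right) - 337 = \left(508 - \frac{27}{56}\right) - 337 = \frac{28421}{56} - 337 = \frac{9549}{56}$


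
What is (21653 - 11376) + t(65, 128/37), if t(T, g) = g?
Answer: 380377/37 ≈ 10280.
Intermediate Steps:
(21653 - 11376) + t(65, 128/37) = (21653 - 11376) + 128/37 = 10277 + 128*(1/37) = 10277 + 128/37 = 380377/37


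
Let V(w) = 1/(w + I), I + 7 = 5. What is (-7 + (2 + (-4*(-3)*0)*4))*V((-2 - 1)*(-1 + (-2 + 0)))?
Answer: -5/7 ≈ -0.71429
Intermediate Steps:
I = -2 (I = -7 + 5 = -2)
V(w) = 1/(-2 + w) (V(w) = 1/(w - 2) = 1/(-2 + w))
(-7 + (2 + (-4*(-3)*0)*4))*V((-2 - 1)*(-1 + (-2 + 0))) = (-7 + (2 + (-4*(-3)*0)*4))/(-2 + (-2 - 1)*(-1 + (-2 + 0))) = (-7 + (2 + (12*0)*4))/(-2 - 3*(-1 - 2)) = (-7 + (2 + 0*4))/(-2 - 3*(-3)) = (-7 + (2 + 0))/(-2 + 9) = (-7 + 2)/7 = -5*⅐ = -5/7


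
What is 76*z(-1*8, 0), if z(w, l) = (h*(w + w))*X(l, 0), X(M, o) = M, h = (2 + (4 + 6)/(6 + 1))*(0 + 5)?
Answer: 0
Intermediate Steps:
h = 120/7 (h = (2 + 10/7)*5 = (24/7)*5 = 120/7 ≈ 17.143)
z(w, l) = 240*l*w/7 (z(w, l) = (120*(w + w)/7)*l = (120*(2*w)/7)*l = (240*w/7)*l = 240*l*w/7)
76*z(-1*8, 0) = 76*((240/7)*0*(-1*8)) = 76*((240/7)*0*(-8)) = 76*0 = 0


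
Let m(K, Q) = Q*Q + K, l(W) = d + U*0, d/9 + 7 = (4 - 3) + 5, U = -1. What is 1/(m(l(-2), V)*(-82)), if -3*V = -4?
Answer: 9/5330 ≈ 0.0016886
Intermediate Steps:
V = 4/3 (V = -⅓*(-4) = 4/3 ≈ 1.3333)
d = -9 (d = -63 + 9*((4 - 3) + 5) = -63 + 9*(1 + 5) = -63 + 9*6 = -63 + 54 = -9)
l(W) = -9 (l(W) = -9 - 1*0 = -9 + 0 = -9)
m(K, Q) = K + Q² (m(K, Q) = Q² + K = K + Q²)
1/(m(l(-2), V)*(-82)) = 1/((-9 + (4/3)²)*(-82)) = 1/((-9 + 16/9)*(-82)) = 1/(-65/9*(-82)) = 1/(5330/9) = 9/5330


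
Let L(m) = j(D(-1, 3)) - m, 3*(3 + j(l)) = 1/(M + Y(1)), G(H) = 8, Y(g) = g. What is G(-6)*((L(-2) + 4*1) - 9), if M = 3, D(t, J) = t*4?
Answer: -142/3 ≈ -47.333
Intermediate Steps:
D(t, J) = 4*t
j(l) = -35/12 (j(l) = -3 + 1/(3*(3 + 1)) = -3 + (⅓)/4 = -3 + (⅓)*(¼) = -3 + 1/12 = -35/12)
L(m) = -35/12 - m
G(-6)*((L(-2) + 4*1) - 9) = 8*(((-35/12 - 1*(-2)) + 4*1) - 9) = 8*(((-35/12 + 2) + 4) - 9) = 8*((-11/12 + 4) - 9) = 8*(37/12 - 9) = 8*(-71/12) = -142/3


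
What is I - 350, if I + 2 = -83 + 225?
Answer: -210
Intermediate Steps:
I = 140 (I = -2 + (-83 + 225) = -2 + 142 = 140)
I - 350 = 140 - 350 = -210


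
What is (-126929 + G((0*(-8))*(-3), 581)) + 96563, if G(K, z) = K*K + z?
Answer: -29785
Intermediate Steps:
G(K, z) = z + K**2 (G(K, z) = K**2 + z = z + K**2)
(-126929 + G((0*(-8))*(-3), 581)) + 96563 = (-126929 + (581 + ((0*(-8))*(-3))**2)) + 96563 = (-126929 + (581 + (0*(-3))**2)) + 96563 = (-126929 + (581 + 0**2)) + 96563 = (-126929 + (581 + 0)) + 96563 = (-126929 + 581) + 96563 = -126348 + 96563 = -29785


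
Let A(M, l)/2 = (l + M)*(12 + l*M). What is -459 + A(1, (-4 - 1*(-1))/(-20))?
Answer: -86211/200 ≈ -431.06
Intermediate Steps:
A(M, l) = 2*(12 + M*l)*(M + l) (A(M, l) = 2*((l + M)*(12 + l*M)) = 2*((M + l)*(12 + M*l)) = 2*((12 + M*l)*(M + l)) = 2*(12 + M*l)*(M + l))
-459 + A(1, (-4 - 1*(-1))/(-20)) = -459 + (24*1 + 24*((-4 - 1*(-1))/(-20)) + 2*1*((-4 - 1*(-1))/(-20))² + 2*((-4 - 1*(-1))/(-20))*1²) = -459 + (24 + 24*((-4 + 1)*(-1/20)) + 2*1*((-4 + 1)*(-1/20))² + 2*((-4 + 1)*(-1/20))*1) = -459 + (24 + 24*(-3*(-1/20)) + 2*1*(-3*(-1/20))² + 2*(-3*(-1/20))*1) = -459 + (24 + 24*(3/20) + 2*1*(3/20)² + 2*(3/20)*1) = -459 + (24 + 18/5 + 2*1*(9/400) + 3/10) = -459 + (24 + 18/5 + 9/200 + 3/10) = -459 + 5589/200 = -86211/200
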